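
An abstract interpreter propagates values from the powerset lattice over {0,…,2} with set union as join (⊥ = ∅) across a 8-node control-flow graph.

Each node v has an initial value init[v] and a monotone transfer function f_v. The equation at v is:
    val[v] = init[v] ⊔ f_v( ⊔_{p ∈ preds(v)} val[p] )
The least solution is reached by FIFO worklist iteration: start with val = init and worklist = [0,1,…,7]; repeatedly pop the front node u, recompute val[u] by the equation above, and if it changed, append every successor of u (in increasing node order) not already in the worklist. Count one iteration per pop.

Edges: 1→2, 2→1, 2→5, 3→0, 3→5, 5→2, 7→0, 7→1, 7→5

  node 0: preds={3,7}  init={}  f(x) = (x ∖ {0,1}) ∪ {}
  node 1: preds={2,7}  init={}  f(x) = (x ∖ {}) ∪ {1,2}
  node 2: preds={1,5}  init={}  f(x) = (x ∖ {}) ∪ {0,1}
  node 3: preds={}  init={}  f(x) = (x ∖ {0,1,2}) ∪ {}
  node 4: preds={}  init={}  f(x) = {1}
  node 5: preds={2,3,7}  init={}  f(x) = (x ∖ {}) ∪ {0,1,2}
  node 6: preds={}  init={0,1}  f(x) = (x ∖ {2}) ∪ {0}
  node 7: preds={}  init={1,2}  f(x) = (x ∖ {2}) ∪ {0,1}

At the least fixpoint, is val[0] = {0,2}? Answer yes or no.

Iteration log — 12 steps:
  step 1. node 0  ⊔preds={1,2}  new={2}  old={}  +wl: 
  step 2. node 1  ⊔preds={1,2}  new={1,2}  old={}  +wl: 
  step 3. node 2  ⊔preds={1,2}  new={0,1,2}  old={}  +wl: 1
  step 4. node 3  ⊔preds={}  new={}  stable
  step 5. node 4  ⊔preds={}  new={1}  old={}  +wl: 
  step 6. node 5  ⊔preds={0,1,2}  new={0,1,2}  old={}  +wl: 2
  step 7. node 6  ⊔preds={}  new={0,1}  stable
  step 8. node 7  ⊔preds={}  new={0,1,2}  old={1,2}  +wl: 0,5
  step 9. node 1  ⊔preds={0,1,2}  new={0,1,2}  old={1,2}  +wl: 
  step 10. node 2  ⊔preds={0,1,2}  new={0,1,2}  stable
  step 11. node 0  ⊔preds={0,1,2}  new={2}  stable
  step 12. node 5  ⊔preds={0,1,2}  new={0,1,2}  stable

Least fixpoint reached:
  node 0: {2}
  node 1: {0,1,2}
  node 2: {0,1,2}
  node 3: {}
  node 4: {1}
  node 5: {0,1,2}
  node 6: {0,1}
  node 7: {0,1,2}

no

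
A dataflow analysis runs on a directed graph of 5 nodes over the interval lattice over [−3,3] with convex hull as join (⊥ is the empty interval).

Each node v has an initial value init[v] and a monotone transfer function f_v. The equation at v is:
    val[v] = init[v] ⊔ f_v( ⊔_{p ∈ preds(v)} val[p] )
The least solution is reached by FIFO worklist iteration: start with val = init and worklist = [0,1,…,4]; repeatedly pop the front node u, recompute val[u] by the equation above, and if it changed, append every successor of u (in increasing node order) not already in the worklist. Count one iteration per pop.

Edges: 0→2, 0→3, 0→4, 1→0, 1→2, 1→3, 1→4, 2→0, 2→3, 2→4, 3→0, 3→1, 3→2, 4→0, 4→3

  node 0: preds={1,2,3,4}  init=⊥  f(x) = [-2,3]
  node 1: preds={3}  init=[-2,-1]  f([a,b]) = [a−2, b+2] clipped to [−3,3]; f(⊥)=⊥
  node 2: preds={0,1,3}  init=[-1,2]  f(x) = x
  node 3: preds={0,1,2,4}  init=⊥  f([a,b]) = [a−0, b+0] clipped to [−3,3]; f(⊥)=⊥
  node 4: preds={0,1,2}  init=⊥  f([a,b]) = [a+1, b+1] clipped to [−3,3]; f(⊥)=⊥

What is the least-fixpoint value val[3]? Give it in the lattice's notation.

Worklist (15 pops):
  #1 pop 0: in=[-2,2] → [-2,3] (was ⊥); enqueue []
  #2 pop 1: in=⊥ → [-2,-1] (no change)
  #3 pop 2: in=[-2,3] → [-2,3] (was [-1,2]); enqueue [0]
  #4 pop 3: in=[-2,3] → [-2,3] (was ⊥); enqueue [1,2]
  #5 pop 4: in=[-2,3] → [-1,3] (was ⊥); enqueue [3]
  #6 pop 0: in=[-2,3] → [-2,3] (no change)
  #7 pop 1: in=[-2,3] → [-3,3] (was [-2,-1]); enqueue [0,4]
  #8 pop 2: in=[-3,3] → [-3,3] (was [-2,3]); enqueue []
  #9 pop 3: in=[-3,3] → [-3,3] (was [-2,3]); enqueue [1,2]
  #10 pop 0: in=[-3,3] → [-2,3] (no change)
  #11 pop 4: in=[-3,3] → [-2,3] (was [-1,3]); enqueue [0,3]
  #12 pop 1: in=[-3,3] → [-3,3] (no change)
  #13 pop 2: in=[-3,3] → [-3,3] (no change)
  #14 pop 0: in=[-3,3] → [-2,3] (no change)
  #15 pop 3: in=[-3,3] → [-3,3] (no change)

Fixpoint:
  val[0] = [-2,3]
  val[1] = [-3,3]
  val[2] = [-3,3]
  val[3] = [-3,3]
  val[4] = [-2,3]

[-3,3]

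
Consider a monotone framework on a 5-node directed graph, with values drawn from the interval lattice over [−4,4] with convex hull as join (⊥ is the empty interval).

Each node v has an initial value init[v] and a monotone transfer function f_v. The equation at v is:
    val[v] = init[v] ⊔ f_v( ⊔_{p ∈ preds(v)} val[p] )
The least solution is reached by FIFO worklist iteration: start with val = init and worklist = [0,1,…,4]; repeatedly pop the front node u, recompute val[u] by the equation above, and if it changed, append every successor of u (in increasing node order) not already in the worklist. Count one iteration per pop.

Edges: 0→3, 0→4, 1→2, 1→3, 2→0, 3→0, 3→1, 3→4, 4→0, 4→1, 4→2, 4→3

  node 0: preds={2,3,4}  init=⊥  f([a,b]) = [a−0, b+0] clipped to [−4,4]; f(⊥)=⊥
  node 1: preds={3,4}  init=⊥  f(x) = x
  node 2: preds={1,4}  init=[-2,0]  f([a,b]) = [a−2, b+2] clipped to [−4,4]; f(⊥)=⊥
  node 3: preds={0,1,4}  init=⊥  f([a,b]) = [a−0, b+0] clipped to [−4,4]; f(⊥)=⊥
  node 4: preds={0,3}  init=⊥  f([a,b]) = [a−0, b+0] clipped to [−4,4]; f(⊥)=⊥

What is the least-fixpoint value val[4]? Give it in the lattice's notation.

[-4,4]

Trace (23 dequeues):
  [1] u=0 | in [-2,0] | out [-2,0] | prev ⊥ | push {}
  [2] u=1 | in ⊥ | out ⊥ | ==
  [3] u=2 | in ⊥ | out [-2,0] | ==
  [4] u=3 | in [-2,0] | out [-2,0] | prev ⊥ | push {0,1}
  [5] u=4 | in [-2,0] | out [-2,0] | prev ⊥ | push {2,3}
  [6] u=0 | in [-2,0] | out [-2,0] | ==
  [7] u=1 | in [-2,0] | out [-2,0] | prev ⊥ | push {}
  [8] u=2 | in [-2,0] | out [-4,2] | prev [-2,0] | push {0}
  [9] u=3 | in [-2,0] | out [-2,0] | ==
  [10] u=0 | in [-4,2] | out [-4,2] | prev [-2,0] | push {3,4}
  [11] u=3 | in [-4,2] | out [-4,2] | prev [-2,0] | push {0,1}
  [12] u=4 | in [-4,2] | out [-4,2] | prev [-2,0] | push {2,3}
  [13] u=0 | in [-4,2] | out [-4,2] | ==
  [14] u=1 | in [-4,2] | out [-4,2] | prev [-2,0] | push {}
  [15] u=2 | in [-4,2] | out [-4,4] | prev [-4,2] | push {0}
  [16] u=3 | in [-4,2] | out [-4,2] | ==
  [17] u=0 | in [-4,4] | out [-4,4] | prev [-4,2] | push {3,4}
  [18] u=3 | in [-4,4] | out [-4,4] | prev [-4,2] | push {0,1}
  [19] u=4 | in [-4,4] | out [-4,4] | prev [-4,2] | push {2,3}
  [20] u=0 | in [-4,4] | out [-4,4] | ==
  [21] u=1 | in [-4,4] | out [-4,4] | prev [-4,2] | push {}
  [22] u=2 | in [-4,4] | out [-4,4] | ==
  [23] u=3 | in [-4,4] | out [-4,4] | ==

Converged values:
  [0] [-4,4]
  [1] [-4,4]
  [2] [-4,4]
  [3] [-4,4]
  [4] [-4,4]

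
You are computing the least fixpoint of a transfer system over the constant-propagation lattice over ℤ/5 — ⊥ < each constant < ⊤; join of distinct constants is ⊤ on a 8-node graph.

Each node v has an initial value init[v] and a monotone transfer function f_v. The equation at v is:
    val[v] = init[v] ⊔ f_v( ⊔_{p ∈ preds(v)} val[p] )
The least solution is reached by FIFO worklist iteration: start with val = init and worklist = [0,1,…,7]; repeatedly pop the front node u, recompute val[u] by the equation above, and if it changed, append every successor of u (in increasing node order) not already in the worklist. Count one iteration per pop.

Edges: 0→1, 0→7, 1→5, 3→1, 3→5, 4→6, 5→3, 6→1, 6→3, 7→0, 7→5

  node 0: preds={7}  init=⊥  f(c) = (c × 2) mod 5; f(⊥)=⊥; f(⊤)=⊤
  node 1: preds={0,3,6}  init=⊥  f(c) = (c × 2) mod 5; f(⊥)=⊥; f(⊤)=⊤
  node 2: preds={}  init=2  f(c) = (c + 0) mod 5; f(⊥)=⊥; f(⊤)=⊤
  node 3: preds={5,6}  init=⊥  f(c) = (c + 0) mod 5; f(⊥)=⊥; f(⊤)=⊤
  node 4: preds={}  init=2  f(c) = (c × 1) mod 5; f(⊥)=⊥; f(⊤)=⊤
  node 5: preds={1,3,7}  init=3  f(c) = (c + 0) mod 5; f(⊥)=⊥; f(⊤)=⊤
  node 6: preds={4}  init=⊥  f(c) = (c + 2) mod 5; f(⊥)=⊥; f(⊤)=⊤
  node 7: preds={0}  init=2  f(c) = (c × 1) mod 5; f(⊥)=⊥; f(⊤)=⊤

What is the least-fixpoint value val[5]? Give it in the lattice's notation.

⊤

Trace (14 dequeues):
  [1] u=0 | in 2 | out 4 | prev ⊥ | push {}
  [2] u=1 | in 4 | out 3 | prev ⊥ | push {}
  [3] u=2 | in ⊥ | out 2 | ==
  [4] u=3 | in 3 | out 3 | prev ⊥ | push {1}
  [5] u=4 | in ⊥ | out 2 | ==
  [6] u=5 | in ⊤ | out ⊤ | prev 3 | push {3}
  [7] u=6 | in 2 | out 4 | prev ⊥ | push {}
  [8] u=7 | in 4 | out ⊤ | prev 2 | push {0,5}
  [9] u=1 | in ⊤ | out ⊤ | prev 3 | push {}
  [10] u=3 | in ⊤ | out ⊤ | prev 3 | push {1}
  [11] u=0 | in ⊤ | out ⊤ | prev 4 | push {7}
  [12] u=5 | in ⊤ | out ⊤ | ==
  [13] u=1 | in ⊤ | out ⊤ | ==
  [14] u=7 | in ⊤ | out ⊤ | ==

Converged values:
  [0] ⊤
  [1] ⊤
  [2] 2
  [3] ⊤
  [4] 2
  [5] ⊤
  [6] 4
  [7] ⊤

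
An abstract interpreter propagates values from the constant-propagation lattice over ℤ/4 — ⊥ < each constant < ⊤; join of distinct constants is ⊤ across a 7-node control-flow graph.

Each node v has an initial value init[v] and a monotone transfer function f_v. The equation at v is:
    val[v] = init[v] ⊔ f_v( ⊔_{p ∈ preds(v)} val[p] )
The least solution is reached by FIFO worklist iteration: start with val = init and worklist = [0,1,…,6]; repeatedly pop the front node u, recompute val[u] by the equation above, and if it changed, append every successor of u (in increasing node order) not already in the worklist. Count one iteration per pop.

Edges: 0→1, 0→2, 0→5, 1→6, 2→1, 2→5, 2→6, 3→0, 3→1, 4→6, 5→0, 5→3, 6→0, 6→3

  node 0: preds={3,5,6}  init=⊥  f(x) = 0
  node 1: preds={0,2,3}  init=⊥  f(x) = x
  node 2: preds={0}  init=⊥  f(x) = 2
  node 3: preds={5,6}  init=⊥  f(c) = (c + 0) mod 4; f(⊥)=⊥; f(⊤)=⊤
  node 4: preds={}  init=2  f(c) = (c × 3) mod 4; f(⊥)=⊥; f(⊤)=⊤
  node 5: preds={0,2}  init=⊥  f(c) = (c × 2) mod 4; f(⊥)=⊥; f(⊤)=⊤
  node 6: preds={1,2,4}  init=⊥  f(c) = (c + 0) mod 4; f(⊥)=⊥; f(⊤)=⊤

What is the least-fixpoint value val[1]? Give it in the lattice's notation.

⊤

Iteration log — 13 steps:
  step 1. node 0  ⊔preds=⊥  new=0  old=⊥  +wl: 
  step 2. node 1  ⊔preds=0  new=0  old=⊥  +wl: 
  step 3. node 2  ⊔preds=0  new=2  old=⊥  +wl: 1
  step 4. node 3  ⊔preds=⊥  new=⊥  stable
  step 5. node 4  ⊔preds=⊥  new=2  stable
  step 6. node 5  ⊔preds=⊤  new=⊤  old=⊥  +wl: 0,3
  step 7. node 6  ⊔preds=⊤  new=⊤  old=⊥  +wl: 
  step 8. node 1  ⊔preds=⊤  new=⊤  old=0  +wl: 6
  step 9. node 0  ⊔preds=⊤  new=0  stable
  step 10. node 3  ⊔preds=⊤  new=⊤  old=⊥  +wl: 0,1
  step 11. node 6  ⊔preds=⊤  new=⊤  stable
  step 12. node 0  ⊔preds=⊤  new=0  stable
  step 13. node 1  ⊔preds=⊤  new=⊤  stable

Least fixpoint reached:
  node 0: 0
  node 1: ⊤
  node 2: 2
  node 3: ⊤
  node 4: 2
  node 5: ⊤
  node 6: ⊤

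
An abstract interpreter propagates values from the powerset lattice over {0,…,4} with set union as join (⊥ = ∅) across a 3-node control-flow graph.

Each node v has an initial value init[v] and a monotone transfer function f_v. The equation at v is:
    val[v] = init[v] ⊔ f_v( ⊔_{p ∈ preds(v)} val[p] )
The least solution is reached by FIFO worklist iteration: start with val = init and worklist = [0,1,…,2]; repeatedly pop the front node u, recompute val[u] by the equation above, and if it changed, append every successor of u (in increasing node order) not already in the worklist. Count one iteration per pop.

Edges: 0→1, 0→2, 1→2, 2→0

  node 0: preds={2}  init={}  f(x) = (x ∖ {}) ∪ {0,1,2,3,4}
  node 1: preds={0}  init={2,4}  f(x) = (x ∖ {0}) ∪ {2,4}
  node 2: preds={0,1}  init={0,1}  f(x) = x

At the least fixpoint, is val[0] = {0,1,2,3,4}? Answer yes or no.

Worklist (4 pops):
  #1 pop 0: in={0,1} → {0,1,2,3,4} (was {}); enqueue []
  #2 pop 1: in={0,1,2,3,4} → {1,2,3,4} (was {2,4}); enqueue []
  #3 pop 2: in={0,1,2,3,4} → {0,1,2,3,4} (was {0,1}); enqueue [0]
  #4 pop 0: in={0,1,2,3,4} → {0,1,2,3,4} (no change)

Fixpoint:
  val[0] = {0,1,2,3,4}
  val[1] = {1,2,3,4}
  val[2] = {0,1,2,3,4}

yes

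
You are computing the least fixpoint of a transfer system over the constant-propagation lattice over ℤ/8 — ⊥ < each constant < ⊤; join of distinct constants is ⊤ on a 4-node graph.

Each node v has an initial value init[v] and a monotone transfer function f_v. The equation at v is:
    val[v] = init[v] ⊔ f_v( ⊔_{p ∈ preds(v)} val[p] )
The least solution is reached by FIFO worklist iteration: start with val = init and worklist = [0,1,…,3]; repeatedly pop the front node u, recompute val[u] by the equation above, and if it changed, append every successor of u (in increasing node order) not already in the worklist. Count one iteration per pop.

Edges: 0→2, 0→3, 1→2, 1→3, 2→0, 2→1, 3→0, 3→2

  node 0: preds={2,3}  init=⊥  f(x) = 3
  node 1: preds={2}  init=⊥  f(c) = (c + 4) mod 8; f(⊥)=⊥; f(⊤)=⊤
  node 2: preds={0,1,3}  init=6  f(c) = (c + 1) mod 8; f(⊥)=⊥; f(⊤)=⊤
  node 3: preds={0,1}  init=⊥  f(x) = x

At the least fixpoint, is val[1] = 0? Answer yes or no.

no

Trace (8 dequeues):
  [1] u=0 | in 6 | out 3 | prev ⊥ | push {}
  [2] u=1 | in 6 | out 2 | prev ⊥ | push {}
  [3] u=2 | in ⊤ | out ⊤ | prev 6 | push {0,1}
  [4] u=3 | in ⊤ | out ⊤ | prev ⊥ | push {2}
  [5] u=0 | in ⊤ | out 3 | ==
  [6] u=1 | in ⊤ | out ⊤ | prev 2 | push {3}
  [7] u=2 | in ⊤ | out ⊤ | ==
  [8] u=3 | in ⊤ | out ⊤ | ==

Converged values:
  [0] 3
  [1] ⊤
  [2] ⊤
  [3] ⊤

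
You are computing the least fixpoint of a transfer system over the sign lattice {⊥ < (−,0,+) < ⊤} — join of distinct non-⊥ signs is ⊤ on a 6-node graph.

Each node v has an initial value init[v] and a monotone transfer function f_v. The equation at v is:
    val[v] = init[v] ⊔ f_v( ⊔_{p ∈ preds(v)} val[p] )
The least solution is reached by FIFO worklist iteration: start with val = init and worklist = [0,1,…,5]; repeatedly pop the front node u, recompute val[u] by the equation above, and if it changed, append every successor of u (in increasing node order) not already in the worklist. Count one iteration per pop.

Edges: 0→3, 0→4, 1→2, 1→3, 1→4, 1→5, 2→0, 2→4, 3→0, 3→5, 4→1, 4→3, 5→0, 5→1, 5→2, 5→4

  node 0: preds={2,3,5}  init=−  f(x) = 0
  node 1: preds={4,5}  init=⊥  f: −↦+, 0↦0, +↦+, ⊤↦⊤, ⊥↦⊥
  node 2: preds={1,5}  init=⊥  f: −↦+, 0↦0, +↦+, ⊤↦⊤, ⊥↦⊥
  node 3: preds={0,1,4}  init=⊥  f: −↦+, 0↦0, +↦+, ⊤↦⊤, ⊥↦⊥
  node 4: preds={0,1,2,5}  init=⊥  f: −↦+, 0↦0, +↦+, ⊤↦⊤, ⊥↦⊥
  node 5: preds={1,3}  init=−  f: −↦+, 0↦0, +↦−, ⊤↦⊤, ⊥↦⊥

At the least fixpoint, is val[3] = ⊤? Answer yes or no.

yes

Trace (12 dequeues):
  [1] u=0 | in − | out ⊤ | prev − | push {}
  [2] u=1 | in − | out + | prev ⊥ | push {}
  [3] u=2 | in ⊤ | out ⊤ | prev ⊥ | push {0}
  [4] u=3 | in ⊤ | out ⊤ | prev ⊥ | push {}
  [5] u=4 | in ⊤ | out ⊤ | prev ⊥ | push {1,3}
  [6] u=5 | in ⊤ | out ⊤ | prev − | push {2,4}
  [7] u=0 | in ⊤ | out ⊤ | ==
  [8] u=1 | in ⊤ | out ⊤ | prev + | push {5}
  [9] u=3 | in ⊤ | out ⊤ | ==
  [10] u=2 | in ⊤ | out ⊤ | ==
  [11] u=4 | in ⊤ | out ⊤ | ==
  [12] u=5 | in ⊤ | out ⊤ | ==

Converged values:
  [0] ⊤
  [1] ⊤
  [2] ⊤
  [3] ⊤
  [4] ⊤
  [5] ⊤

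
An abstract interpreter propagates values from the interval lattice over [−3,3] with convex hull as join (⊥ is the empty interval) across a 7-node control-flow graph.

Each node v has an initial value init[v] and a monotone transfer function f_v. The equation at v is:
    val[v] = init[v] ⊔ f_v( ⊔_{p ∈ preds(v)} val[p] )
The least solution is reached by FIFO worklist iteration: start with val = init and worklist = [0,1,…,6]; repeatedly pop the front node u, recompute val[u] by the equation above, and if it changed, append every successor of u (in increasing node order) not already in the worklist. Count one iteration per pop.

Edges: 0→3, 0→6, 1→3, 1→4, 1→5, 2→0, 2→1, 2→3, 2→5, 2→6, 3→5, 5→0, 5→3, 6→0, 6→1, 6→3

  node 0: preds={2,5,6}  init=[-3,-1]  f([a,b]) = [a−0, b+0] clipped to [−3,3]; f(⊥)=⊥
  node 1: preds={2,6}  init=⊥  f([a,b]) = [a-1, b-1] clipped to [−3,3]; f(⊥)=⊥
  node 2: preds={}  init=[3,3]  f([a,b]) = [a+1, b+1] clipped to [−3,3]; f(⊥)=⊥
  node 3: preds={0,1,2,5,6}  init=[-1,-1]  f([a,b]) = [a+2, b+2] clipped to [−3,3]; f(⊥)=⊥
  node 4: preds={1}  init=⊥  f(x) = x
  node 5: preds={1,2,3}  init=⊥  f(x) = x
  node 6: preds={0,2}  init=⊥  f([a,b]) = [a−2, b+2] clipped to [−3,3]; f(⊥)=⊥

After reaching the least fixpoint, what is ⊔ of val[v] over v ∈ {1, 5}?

Iteration log — 15 steps:
  step 1. node 0  ⊔preds=[3,3]  new=[-3,3]  old=[-3,-1]  +wl: 
  step 2. node 1  ⊔preds=[3,3]  new=[2,2]  old=⊥  +wl: 
  step 3. node 2  ⊔preds=⊥  new=[3,3]  stable
  step 4. node 3  ⊔preds=[-3,3]  new=[-1,3]  old=[-1,-1]  +wl: 
  step 5. node 4  ⊔preds=[2,2]  new=[2,2]  old=⊥  +wl: 
  step 6. node 5  ⊔preds=[-1,3]  new=[-1,3]  old=⊥  +wl: 0,3
  step 7. node 6  ⊔preds=[-3,3]  new=[-3,3]  old=⊥  +wl: 1
  step 8. node 0  ⊔preds=[-3,3]  new=[-3,3]  stable
  step 9. node 3  ⊔preds=[-3,3]  new=[-1,3]  stable
  step 10. node 1  ⊔preds=[-3,3]  new=[-3,2]  old=[2,2]  +wl: 3,4,5
  step 11. node 3  ⊔preds=[-3,3]  new=[-1,3]  stable
  step 12. node 4  ⊔preds=[-3,2]  new=[-3,2]  old=[2,2]  +wl: 
  step 13. node 5  ⊔preds=[-3,3]  new=[-3,3]  old=[-1,3]  +wl: 0,3
  step 14. node 0  ⊔preds=[-3,3]  new=[-3,3]  stable
  step 15. node 3  ⊔preds=[-3,3]  new=[-1,3]  stable

Least fixpoint reached:
  node 0: [-3,3]
  node 1: [-3,2]
  node 2: [3,3]
  node 3: [-1,3]
  node 4: [-3,2]
  node 5: [-3,3]
  node 6: [-3,3]

[-3,3]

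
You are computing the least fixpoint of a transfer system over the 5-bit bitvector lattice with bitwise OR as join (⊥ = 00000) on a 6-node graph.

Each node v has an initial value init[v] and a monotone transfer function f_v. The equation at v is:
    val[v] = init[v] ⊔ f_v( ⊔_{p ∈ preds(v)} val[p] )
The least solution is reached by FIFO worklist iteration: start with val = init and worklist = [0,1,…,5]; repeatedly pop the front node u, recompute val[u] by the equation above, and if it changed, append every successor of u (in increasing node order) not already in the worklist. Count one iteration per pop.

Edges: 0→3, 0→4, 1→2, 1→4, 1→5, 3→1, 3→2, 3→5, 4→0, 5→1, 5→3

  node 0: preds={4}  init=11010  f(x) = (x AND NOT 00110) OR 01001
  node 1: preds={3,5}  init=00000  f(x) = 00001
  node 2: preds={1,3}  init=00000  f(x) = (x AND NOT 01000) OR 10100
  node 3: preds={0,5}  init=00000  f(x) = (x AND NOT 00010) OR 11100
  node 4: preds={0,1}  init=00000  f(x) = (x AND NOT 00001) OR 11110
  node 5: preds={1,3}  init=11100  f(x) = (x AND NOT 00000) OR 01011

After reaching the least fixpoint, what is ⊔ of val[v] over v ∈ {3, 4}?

Iteration log — 10 steps:
  step 1. node 0  ⊔preds=00000  new=11011  old=11010  +wl: 
  step 2. node 1  ⊔preds=11100  new=00001  old=00000  +wl: 
  step 3. node 2  ⊔preds=00001  new=10101  old=00000  +wl: 
  step 4. node 3  ⊔preds=11111  new=11101  old=00000  +wl: 1,2
  step 5. node 4  ⊔preds=11011  new=11110  old=00000  +wl: 0
  step 6. node 5  ⊔preds=11101  new=11111  old=11100  +wl: 3
  step 7. node 1  ⊔preds=11111  new=00001  stable
  step 8. node 2  ⊔preds=11101  new=10101  stable
  step 9. node 0  ⊔preds=11110  new=11011  stable
  step 10. node 3  ⊔preds=11111  new=11101  stable

Least fixpoint reached:
  node 0: 11011
  node 1: 00001
  node 2: 10101
  node 3: 11101
  node 4: 11110
  node 5: 11111

11111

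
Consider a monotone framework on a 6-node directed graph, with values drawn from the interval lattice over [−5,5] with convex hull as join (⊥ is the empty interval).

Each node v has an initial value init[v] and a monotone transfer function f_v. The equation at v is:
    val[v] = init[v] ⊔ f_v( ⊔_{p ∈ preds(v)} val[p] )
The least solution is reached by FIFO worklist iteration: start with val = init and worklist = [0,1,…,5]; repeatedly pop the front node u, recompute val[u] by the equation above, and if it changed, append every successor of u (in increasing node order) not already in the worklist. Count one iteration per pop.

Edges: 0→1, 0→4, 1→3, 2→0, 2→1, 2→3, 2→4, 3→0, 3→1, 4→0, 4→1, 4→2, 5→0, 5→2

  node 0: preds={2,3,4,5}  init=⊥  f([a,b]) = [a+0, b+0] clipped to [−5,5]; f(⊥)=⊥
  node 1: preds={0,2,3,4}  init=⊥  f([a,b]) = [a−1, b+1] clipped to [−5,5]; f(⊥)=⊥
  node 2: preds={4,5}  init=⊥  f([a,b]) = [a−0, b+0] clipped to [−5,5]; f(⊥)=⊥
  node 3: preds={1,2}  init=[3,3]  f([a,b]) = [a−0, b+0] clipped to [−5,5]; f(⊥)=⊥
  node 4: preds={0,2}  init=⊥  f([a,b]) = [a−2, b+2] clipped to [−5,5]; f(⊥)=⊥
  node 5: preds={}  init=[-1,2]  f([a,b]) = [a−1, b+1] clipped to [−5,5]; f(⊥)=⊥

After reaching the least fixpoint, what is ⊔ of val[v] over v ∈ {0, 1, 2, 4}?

Worklist (18 pops):
  #1 pop 0: in=[-1,3] → [-1,3] (was ⊥); enqueue []
  #2 pop 1: in=[-1,3] → [-2,4] (was ⊥); enqueue []
  #3 pop 2: in=[-1,2] → [-1,2] (was ⊥); enqueue [0,1]
  #4 pop 3: in=[-2,4] → [-2,4] (was [3,3]); enqueue []
  #5 pop 4: in=[-1,3] → [-3,5] (was ⊥); enqueue [2]
  #6 pop 5: in=⊥ → [-1,2] (no change)
  #7 pop 0: in=[-3,5] → [-3,5] (was [-1,3]); enqueue [4]
  #8 pop 1: in=[-3,5] → [-4,5] (was [-2,4]); enqueue [3]
  #9 pop 2: in=[-3,5] → [-3,5] (was [-1,2]); enqueue [0,1]
  #10 pop 4: in=[-3,5] → [-5,5] (was [-3,5]); enqueue [2]
  #11 pop 3: in=[-4,5] → [-4,5] (was [-2,4]); enqueue []
  #12 pop 0: in=[-5,5] → [-5,5] (was [-3,5]); enqueue [4]
  #13 pop 1: in=[-5,5] → [-5,5] (was [-4,5]); enqueue [3]
  #14 pop 2: in=[-5,5] → [-5,5] (was [-3,5]); enqueue [0,1]
  #15 pop 4: in=[-5,5] → [-5,5] (no change)
  #16 pop 3: in=[-5,5] → [-5,5] (was [-4,5]); enqueue []
  #17 pop 0: in=[-5,5] → [-5,5] (no change)
  #18 pop 1: in=[-5,5] → [-5,5] (no change)

Fixpoint:
  val[0] = [-5,5]
  val[1] = [-5,5]
  val[2] = [-5,5]
  val[3] = [-5,5]
  val[4] = [-5,5]
  val[5] = [-1,2]

[-5,5]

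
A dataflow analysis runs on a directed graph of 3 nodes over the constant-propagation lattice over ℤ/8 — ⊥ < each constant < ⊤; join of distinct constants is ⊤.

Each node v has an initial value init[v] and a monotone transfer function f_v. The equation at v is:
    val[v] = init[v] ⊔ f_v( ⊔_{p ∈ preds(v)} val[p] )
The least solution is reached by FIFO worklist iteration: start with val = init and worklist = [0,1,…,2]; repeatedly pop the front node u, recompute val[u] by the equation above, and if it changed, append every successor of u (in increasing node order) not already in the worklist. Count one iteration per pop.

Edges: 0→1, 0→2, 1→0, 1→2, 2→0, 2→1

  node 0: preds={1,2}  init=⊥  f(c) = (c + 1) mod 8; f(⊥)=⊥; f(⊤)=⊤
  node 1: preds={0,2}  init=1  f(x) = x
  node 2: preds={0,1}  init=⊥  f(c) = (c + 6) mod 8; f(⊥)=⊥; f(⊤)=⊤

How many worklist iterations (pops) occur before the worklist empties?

Iteration log — 6 steps:
  step 1. node 0  ⊔preds=1  new=2  old=⊥  +wl: 
  step 2. node 1  ⊔preds=2  new=⊤  old=1  +wl: 0
  step 3. node 2  ⊔preds=⊤  new=⊤  old=⊥  +wl: 1
  step 4. node 0  ⊔preds=⊤  new=⊤  old=2  +wl: 2
  step 5. node 1  ⊔preds=⊤  new=⊤  stable
  step 6. node 2  ⊔preds=⊤  new=⊤  stable

Least fixpoint reached:
  node 0: ⊤
  node 1: ⊤
  node 2: ⊤

6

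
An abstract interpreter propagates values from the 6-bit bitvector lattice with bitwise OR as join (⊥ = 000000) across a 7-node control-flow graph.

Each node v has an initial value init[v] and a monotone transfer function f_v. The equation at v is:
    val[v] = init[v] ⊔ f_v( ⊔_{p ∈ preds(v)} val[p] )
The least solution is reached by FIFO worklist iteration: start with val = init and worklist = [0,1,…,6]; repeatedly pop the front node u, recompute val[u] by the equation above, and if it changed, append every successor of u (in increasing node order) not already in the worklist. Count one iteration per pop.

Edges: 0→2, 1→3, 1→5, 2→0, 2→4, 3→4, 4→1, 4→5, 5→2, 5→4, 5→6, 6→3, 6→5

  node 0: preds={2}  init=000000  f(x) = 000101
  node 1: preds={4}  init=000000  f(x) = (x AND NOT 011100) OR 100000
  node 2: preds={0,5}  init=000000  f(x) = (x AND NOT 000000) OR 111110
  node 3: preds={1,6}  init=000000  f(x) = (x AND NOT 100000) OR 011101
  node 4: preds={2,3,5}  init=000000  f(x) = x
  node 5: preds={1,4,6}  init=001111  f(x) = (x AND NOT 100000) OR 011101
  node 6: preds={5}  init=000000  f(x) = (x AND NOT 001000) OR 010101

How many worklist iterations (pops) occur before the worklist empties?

Worklist (14 pops):
  #1 pop 0: in=000000 → 000101 (was 000000); enqueue []
  #2 pop 1: in=000000 → 100000 (was 000000); enqueue []
  #3 pop 2: in=001111 → 111111 (was 000000); enqueue [0]
  #4 pop 3: in=100000 → 011101 (was 000000); enqueue []
  #5 pop 4: in=111111 → 111111 (was 000000); enqueue [1]
  #6 pop 5: in=111111 → 011111 (was 001111); enqueue [2,4]
  #7 pop 6: in=011111 → 010111 (was 000000); enqueue [3,5]
  #8 pop 0: in=111111 → 000101 (no change)
  #9 pop 1: in=111111 → 100011 (was 100000); enqueue []
  #10 pop 2: in=011111 → 111111 (no change)
  #11 pop 4: in=111111 → 111111 (no change)
  #12 pop 3: in=110111 → 011111 (was 011101); enqueue [4]
  #13 pop 5: in=111111 → 011111 (no change)
  #14 pop 4: in=111111 → 111111 (no change)

Fixpoint:
  val[0] = 000101
  val[1] = 100011
  val[2] = 111111
  val[3] = 011111
  val[4] = 111111
  val[5] = 011111
  val[6] = 010111

14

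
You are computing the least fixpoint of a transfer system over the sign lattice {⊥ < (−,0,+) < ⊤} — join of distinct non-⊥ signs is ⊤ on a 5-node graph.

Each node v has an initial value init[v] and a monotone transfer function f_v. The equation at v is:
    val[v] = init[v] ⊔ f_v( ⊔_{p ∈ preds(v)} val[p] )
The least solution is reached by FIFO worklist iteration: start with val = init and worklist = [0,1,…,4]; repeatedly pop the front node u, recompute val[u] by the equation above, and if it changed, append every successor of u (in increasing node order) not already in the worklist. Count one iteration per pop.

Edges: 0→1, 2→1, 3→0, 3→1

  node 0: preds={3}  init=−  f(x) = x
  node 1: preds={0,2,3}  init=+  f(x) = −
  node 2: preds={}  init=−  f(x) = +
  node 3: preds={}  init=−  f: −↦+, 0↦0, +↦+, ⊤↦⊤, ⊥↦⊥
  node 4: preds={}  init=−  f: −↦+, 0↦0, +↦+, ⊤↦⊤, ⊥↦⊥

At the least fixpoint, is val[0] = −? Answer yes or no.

Iteration log — 6 steps:
  step 1. node 0  ⊔preds=−  new=−  stable
  step 2. node 1  ⊔preds=−  new=⊤  old=+  +wl: 
  step 3. node 2  ⊔preds=⊥  new=⊤  old=−  +wl: 1
  step 4. node 3  ⊔preds=⊥  new=−  stable
  step 5. node 4  ⊔preds=⊥  new=−  stable
  step 6. node 1  ⊔preds=⊤  new=⊤  stable

Least fixpoint reached:
  node 0: −
  node 1: ⊤
  node 2: ⊤
  node 3: −
  node 4: −

yes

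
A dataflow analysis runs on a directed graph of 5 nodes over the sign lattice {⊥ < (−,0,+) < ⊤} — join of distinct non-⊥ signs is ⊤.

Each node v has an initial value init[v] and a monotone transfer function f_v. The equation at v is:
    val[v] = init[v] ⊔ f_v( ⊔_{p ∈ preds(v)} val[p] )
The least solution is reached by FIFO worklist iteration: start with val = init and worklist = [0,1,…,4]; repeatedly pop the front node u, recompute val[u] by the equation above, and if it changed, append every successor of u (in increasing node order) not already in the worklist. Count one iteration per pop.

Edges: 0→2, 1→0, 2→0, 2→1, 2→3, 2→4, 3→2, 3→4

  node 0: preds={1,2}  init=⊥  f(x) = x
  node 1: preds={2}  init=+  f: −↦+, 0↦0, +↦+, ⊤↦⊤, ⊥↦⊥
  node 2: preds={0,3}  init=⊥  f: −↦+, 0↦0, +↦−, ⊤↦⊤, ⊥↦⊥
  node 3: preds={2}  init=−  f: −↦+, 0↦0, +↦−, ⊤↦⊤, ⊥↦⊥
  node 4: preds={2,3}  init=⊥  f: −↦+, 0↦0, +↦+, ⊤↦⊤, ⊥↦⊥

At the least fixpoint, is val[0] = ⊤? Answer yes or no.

Trace (9 dequeues):
  [1] u=0 | in + | out + | prev ⊥ | push {}
  [2] u=1 | in ⊥ | out + | ==
  [3] u=2 | in ⊤ | out ⊤ | prev ⊥ | push {0,1}
  [4] u=3 | in ⊤ | out ⊤ | prev − | push {2}
  [5] u=4 | in ⊤ | out ⊤ | prev ⊥ | push {}
  [6] u=0 | in ⊤ | out ⊤ | prev + | push {}
  [7] u=1 | in ⊤ | out ⊤ | prev + | push {0}
  [8] u=2 | in ⊤ | out ⊤ | ==
  [9] u=0 | in ⊤ | out ⊤ | ==

Converged values:
  [0] ⊤
  [1] ⊤
  [2] ⊤
  [3] ⊤
  [4] ⊤

yes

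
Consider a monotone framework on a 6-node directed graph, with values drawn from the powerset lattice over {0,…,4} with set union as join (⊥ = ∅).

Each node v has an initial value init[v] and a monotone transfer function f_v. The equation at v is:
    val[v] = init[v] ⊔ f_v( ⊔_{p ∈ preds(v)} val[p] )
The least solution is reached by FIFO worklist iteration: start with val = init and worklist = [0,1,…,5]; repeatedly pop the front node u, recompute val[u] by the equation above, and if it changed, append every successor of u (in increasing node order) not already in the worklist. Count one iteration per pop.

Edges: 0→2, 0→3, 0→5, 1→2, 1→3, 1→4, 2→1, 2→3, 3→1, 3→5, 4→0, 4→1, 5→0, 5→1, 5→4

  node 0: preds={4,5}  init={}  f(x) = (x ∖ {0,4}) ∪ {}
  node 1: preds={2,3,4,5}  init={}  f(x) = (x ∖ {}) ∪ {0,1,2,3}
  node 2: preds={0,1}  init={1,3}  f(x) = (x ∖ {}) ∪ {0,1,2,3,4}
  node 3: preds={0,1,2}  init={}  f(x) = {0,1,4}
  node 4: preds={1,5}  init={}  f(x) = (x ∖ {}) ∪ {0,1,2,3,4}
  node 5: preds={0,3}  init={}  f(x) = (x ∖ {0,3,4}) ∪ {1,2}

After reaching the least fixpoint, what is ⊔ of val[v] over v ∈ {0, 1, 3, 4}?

Iteration log — 12 steps:
  step 1. node 0  ⊔preds={}  new={}  stable
  step 2. node 1  ⊔preds={1,3}  new={0,1,2,3}  old={}  +wl: 
  step 3. node 2  ⊔preds={0,1,2,3}  new={0,1,2,3,4}  old={1,3}  +wl: 1
  step 4. node 3  ⊔preds={0,1,2,3,4}  new={0,1,4}  old={}  +wl: 
  step 5. node 4  ⊔preds={0,1,2,3}  new={0,1,2,3,4}  old={}  +wl: 0
  step 6. node 5  ⊔preds={0,1,4}  new={1,2}  old={}  +wl: 4
  step 7. node 1  ⊔preds={0,1,2,3,4}  new={0,1,2,3,4}  old={0,1,2,3}  +wl: 2,3
  step 8. node 0  ⊔preds={0,1,2,3,4}  new={1,2,3}  old={}  +wl: 5
  step 9. node 4  ⊔preds={0,1,2,3,4}  new={0,1,2,3,4}  stable
  step 10. node 2  ⊔preds={0,1,2,3,4}  new={0,1,2,3,4}  stable
  step 11. node 3  ⊔preds={0,1,2,3,4}  new={0,1,4}  stable
  step 12. node 5  ⊔preds={0,1,2,3,4}  new={1,2}  stable

Least fixpoint reached:
  node 0: {1,2,3}
  node 1: {0,1,2,3,4}
  node 2: {0,1,2,3,4}
  node 3: {0,1,4}
  node 4: {0,1,2,3,4}
  node 5: {1,2}

{0,1,2,3,4}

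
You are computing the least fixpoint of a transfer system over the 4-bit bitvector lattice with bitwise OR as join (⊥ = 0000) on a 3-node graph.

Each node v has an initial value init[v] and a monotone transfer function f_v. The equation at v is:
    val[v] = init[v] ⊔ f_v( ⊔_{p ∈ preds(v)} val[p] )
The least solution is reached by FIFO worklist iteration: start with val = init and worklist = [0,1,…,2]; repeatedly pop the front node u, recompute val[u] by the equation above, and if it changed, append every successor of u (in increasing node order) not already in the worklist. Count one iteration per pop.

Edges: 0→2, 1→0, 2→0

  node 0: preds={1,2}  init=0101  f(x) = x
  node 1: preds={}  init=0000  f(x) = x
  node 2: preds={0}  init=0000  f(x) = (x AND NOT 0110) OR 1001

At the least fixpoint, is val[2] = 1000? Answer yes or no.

Worklist (5 pops):
  #1 pop 0: in=0000 → 0101 (no change)
  #2 pop 1: in=0000 → 0000 (no change)
  #3 pop 2: in=0101 → 1001 (was 0000); enqueue [0]
  #4 pop 0: in=1001 → 1101 (was 0101); enqueue [2]
  #5 pop 2: in=1101 → 1001 (no change)

Fixpoint:
  val[0] = 1101
  val[1] = 0000
  val[2] = 1001

no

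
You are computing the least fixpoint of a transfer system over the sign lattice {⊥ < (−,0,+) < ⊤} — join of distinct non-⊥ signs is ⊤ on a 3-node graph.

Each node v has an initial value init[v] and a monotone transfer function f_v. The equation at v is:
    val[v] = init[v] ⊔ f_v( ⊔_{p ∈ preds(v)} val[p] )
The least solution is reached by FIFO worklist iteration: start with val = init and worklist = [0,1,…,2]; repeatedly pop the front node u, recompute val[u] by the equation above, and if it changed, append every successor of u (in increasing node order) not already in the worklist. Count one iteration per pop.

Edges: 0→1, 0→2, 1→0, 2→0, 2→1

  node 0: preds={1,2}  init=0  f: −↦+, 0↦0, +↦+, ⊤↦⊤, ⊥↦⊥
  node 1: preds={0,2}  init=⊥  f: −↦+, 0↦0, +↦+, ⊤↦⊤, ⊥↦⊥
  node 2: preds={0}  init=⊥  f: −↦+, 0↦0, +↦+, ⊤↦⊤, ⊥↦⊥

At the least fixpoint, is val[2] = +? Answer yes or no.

no

Trace (5 dequeues):
  [1] u=0 | in ⊥ | out 0 | ==
  [2] u=1 | in 0 | out 0 | prev ⊥ | push {0}
  [3] u=2 | in 0 | out 0 | prev ⊥ | push {1}
  [4] u=0 | in 0 | out 0 | ==
  [5] u=1 | in 0 | out 0 | ==

Converged values:
  [0] 0
  [1] 0
  [2] 0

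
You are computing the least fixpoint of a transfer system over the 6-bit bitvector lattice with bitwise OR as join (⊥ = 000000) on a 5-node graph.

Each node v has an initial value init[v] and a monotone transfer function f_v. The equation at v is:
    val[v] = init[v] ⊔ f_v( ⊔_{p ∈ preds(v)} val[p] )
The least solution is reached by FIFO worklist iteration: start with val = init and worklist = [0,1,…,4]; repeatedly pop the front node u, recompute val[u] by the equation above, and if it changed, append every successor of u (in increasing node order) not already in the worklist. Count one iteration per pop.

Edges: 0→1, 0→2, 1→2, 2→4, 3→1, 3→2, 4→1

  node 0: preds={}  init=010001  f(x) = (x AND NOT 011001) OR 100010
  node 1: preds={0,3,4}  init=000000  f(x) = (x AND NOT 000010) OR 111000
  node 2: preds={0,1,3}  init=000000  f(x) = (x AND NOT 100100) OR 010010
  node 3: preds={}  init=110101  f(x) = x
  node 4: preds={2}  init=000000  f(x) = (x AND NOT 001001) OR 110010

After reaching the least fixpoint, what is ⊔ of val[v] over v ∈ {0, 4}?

Trace (6 dequeues):
  [1] u=0 | in 000000 | out 110011 | prev 010001 | push {}
  [2] u=1 | in 110111 | out 111101 | prev 000000 | push {}
  [3] u=2 | in 111111 | out 011011 | prev 000000 | push {}
  [4] u=3 | in 000000 | out 110101 | ==
  [5] u=4 | in 011011 | out 110010 | prev 000000 | push {1}
  [6] u=1 | in 110111 | out 111101 | ==

Converged values:
  [0] 110011
  [1] 111101
  [2] 011011
  [3] 110101
  [4] 110010

110011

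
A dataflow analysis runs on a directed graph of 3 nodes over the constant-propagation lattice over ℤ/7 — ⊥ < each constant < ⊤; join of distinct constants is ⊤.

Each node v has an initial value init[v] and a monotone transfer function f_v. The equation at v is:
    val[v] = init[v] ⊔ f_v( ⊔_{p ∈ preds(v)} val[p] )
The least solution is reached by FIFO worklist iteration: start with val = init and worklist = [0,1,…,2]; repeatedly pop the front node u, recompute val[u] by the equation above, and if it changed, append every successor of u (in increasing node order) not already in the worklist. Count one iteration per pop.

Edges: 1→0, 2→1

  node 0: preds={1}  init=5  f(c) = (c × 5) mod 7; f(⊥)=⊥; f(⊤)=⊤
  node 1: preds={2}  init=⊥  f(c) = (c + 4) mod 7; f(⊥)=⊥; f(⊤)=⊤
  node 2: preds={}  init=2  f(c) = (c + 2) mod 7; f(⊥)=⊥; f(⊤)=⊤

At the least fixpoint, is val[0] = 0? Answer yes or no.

Worklist (4 pops):
  #1 pop 0: in=⊥ → 5 (no change)
  #2 pop 1: in=2 → 6 (was ⊥); enqueue [0]
  #3 pop 2: in=⊥ → 2 (no change)
  #4 pop 0: in=6 → ⊤ (was 5); enqueue []

Fixpoint:
  val[0] = ⊤
  val[1] = 6
  val[2] = 2

no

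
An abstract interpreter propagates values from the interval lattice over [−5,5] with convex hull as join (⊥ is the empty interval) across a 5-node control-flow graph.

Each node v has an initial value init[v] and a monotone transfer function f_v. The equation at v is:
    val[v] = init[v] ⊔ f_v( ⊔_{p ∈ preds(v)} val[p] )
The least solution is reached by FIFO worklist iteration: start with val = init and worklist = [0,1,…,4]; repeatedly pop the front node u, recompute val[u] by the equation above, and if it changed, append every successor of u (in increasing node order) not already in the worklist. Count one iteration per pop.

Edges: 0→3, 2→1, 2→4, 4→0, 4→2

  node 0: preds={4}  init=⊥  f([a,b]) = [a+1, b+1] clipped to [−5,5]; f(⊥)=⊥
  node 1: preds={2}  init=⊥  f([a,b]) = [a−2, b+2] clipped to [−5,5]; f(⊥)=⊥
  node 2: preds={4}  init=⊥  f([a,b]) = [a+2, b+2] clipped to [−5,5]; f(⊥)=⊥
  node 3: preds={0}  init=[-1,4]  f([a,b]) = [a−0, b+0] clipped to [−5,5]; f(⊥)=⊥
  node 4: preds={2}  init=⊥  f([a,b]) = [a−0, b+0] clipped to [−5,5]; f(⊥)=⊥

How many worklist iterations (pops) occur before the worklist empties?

Iteration log — 5 steps:
  step 1. node 0  ⊔preds=⊥  new=⊥  stable
  step 2. node 1  ⊔preds=⊥  new=⊥  stable
  step 3. node 2  ⊔preds=⊥  new=⊥  stable
  step 4. node 3  ⊔preds=⊥  new=[-1,4]  stable
  step 5. node 4  ⊔preds=⊥  new=⊥  stable

Least fixpoint reached:
  node 0: ⊥
  node 1: ⊥
  node 2: ⊥
  node 3: [-1,4]
  node 4: ⊥

5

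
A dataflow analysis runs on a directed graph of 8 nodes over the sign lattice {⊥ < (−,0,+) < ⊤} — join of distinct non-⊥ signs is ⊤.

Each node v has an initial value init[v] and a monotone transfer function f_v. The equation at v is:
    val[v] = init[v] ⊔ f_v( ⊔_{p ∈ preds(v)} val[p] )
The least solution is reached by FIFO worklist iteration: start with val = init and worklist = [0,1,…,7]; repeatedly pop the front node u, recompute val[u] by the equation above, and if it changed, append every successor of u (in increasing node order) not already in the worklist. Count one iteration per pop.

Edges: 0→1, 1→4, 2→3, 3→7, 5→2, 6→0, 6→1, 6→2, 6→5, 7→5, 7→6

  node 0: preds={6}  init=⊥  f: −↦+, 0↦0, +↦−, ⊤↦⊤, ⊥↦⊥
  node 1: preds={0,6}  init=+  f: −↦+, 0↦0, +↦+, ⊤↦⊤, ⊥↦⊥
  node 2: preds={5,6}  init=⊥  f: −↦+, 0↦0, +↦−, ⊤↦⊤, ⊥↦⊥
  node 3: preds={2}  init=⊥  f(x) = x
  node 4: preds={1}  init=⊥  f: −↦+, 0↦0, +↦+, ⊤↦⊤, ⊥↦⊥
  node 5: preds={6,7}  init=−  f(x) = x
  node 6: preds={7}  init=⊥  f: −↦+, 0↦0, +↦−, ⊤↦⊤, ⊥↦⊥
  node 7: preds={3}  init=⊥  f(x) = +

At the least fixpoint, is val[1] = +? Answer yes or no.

no

Trace (17 dequeues):
  [1] u=0 | in ⊥ | out ⊥ | ==
  [2] u=1 | in ⊥ | out + | ==
  [3] u=2 | in − | out + | prev ⊥ | push {}
  [4] u=3 | in + | out + | prev ⊥ | push {}
  [5] u=4 | in + | out + | prev ⊥ | push {}
  [6] u=5 | in ⊥ | out − | ==
  [7] u=6 | in ⊥ | out ⊥ | ==
  [8] u=7 | in + | out + | prev ⊥ | push {5,6}
  [9] u=5 | in + | out ⊤ | prev − | push {2}
  [10] u=6 | in + | out − | prev ⊥ | push {0,1,5}
  [11] u=2 | in ⊤ | out ⊤ | prev + | push {3}
  [12] u=0 | in − | out + | prev ⊥ | push {}
  [13] u=1 | in ⊤ | out ⊤ | prev + | push {4}
  [14] u=5 | in ⊤ | out ⊤ | ==
  [15] u=3 | in ⊤ | out ⊤ | prev + | push {7}
  [16] u=4 | in ⊤ | out ⊤ | prev + | push {}
  [17] u=7 | in ⊤ | out + | ==

Converged values:
  [0] +
  [1] ⊤
  [2] ⊤
  [3] ⊤
  [4] ⊤
  [5] ⊤
  [6] −
  [7] +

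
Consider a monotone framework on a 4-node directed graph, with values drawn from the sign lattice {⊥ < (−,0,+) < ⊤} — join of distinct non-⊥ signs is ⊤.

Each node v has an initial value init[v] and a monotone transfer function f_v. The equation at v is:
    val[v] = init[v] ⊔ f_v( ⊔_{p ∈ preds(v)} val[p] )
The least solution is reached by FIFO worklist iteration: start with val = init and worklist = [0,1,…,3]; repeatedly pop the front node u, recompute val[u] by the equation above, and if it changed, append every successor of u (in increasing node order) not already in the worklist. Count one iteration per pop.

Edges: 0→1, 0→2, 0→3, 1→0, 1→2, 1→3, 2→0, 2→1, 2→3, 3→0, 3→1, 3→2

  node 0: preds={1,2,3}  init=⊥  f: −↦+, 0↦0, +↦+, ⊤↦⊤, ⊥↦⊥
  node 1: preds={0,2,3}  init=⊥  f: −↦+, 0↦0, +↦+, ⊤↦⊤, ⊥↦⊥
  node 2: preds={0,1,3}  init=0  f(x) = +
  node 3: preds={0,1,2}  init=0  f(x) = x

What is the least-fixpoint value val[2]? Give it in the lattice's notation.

⊤

Trace (9 dequeues):
  [1] u=0 | in 0 | out 0 | prev ⊥ | push {}
  [2] u=1 | in 0 | out 0 | prev ⊥ | push {0}
  [3] u=2 | in 0 | out ⊤ | prev 0 | push {1}
  [4] u=3 | in ⊤ | out ⊤ | prev 0 | push {2}
  [5] u=0 | in ⊤ | out ⊤ | prev 0 | push {3}
  [6] u=1 | in ⊤ | out ⊤ | prev 0 | push {0}
  [7] u=2 | in ⊤ | out ⊤ | ==
  [8] u=3 | in ⊤ | out ⊤ | ==
  [9] u=0 | in ⊤ | out ⊤ | ==

Converged values:
  [0] ⊤
  [1] ⊤
  [2] ⊤
  [3] ⊤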